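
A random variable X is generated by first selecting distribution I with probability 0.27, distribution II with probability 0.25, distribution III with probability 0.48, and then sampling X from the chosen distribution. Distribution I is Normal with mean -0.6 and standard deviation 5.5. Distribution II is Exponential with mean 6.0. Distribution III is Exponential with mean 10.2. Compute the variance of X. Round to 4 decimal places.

87.2803

Per component, I: μ=-0.6, E[X²]=30.61; II: μ=6, E[X²]=72; III: μ=10.2, E[X²]=208.08.
E[X] = 0.27·-0.6 + 0.25·6 + 0.48·10.2 = 6.234.
E[X²] = 0.27·30.61 + 0.25·72 + 0.48·208.08 = 126.143.
Var(X) = E[X²] − (E[X])² = 126.143 − 38.8628 = 87.2803.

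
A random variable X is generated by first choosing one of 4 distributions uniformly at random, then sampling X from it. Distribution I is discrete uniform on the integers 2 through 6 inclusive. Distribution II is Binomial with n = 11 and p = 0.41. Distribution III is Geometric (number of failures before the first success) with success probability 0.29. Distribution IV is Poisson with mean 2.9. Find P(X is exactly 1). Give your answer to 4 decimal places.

0.0971

Conditional on each component, P(X = 1): I: 0; II: 0.0230514; III: 0.2059; IV: 0.159567.
By total probability, P(X = 1) = 0.25·0 + 0.25·0.0230514 + 0.25·0.2059 + 0.25·0.159567 = 0.0971297.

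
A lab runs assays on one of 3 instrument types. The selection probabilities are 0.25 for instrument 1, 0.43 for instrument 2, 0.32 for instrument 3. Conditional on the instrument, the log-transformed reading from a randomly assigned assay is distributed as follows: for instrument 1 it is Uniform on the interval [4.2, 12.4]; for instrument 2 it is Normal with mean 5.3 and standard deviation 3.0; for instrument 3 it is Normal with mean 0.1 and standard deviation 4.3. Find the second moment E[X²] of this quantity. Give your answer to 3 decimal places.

40.492

For each component E[X²] = Var + (mean)², giving 1: 74.4933; 2: 37.09; 3: 18.5.
Overall E[X²] = 0.25·74.4933 + 0.43·37.09 + 0.32·18.5 = 40.492.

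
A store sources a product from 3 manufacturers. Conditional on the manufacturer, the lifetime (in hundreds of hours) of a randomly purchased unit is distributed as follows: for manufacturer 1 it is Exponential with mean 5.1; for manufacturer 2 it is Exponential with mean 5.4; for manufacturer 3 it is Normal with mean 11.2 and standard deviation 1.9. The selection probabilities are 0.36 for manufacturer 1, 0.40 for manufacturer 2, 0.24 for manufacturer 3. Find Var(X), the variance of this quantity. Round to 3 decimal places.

Per component, 1: μ=5.1, E[X²]=52.02; 2: μ=5.4, E[X²]=58.32; 3: μ=11.2, E[X²]=129.05.
E[X] = 0.36·5.1 + 0.4·5.4 + 0.24·11.2 = 6.684.
E[X²] = 0.36·52.02 + 0.4·58.32 + 0.24·129.05 = 73.0272.
Var(X) = E[X²] − (E[X])² = 73.0272 − 44.6759 = 28.3513.

28.351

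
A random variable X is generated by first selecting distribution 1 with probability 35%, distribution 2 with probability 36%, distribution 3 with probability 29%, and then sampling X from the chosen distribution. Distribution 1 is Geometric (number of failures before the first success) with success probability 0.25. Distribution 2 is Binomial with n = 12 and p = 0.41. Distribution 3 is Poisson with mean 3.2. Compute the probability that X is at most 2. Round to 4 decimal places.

Conditional on each component, P(X ≤ 2): 1: 0.578125; 2: 0.0733223; 3: 0.379904.
By total probability, P(X ≤ 2) = 0.35·0.578125 + 0.36·0.0733223 + 0.29·0.379904 = 0.338912.

0.3389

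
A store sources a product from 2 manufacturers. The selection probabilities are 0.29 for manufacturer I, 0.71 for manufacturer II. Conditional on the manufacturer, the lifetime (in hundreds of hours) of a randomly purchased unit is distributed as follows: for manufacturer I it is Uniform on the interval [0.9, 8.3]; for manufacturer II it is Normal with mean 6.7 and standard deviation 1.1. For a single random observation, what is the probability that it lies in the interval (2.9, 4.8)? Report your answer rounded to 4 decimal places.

0.1041

Conditional on each manufacturer, P(2.9 < X < 4.8): I: 0.256757; II: 0.0417837.
By total probability, P(2.9 < X < 4.8) = 0.29·0.256757 + 0.71·0.0417837 = 0.104126.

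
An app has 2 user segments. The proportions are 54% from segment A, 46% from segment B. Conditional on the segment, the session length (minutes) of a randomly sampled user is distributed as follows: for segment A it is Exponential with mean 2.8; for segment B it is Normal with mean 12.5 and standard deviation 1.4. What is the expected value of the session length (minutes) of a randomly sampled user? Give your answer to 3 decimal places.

Component means — A: 2.8; B: 12.5.
E[X] = 0.54·2.8 + 0.46·12.5 = 7.262.

7.262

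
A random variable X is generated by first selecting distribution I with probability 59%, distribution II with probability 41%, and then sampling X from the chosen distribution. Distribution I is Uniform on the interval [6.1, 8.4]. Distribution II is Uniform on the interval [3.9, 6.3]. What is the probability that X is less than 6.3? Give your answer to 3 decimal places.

0.461

Conditional on each component, P(X < 6.3): I: 0.0869565; II: 1.
By total probability, P(X < 6.3) = 0.59·0.0869565 + 0.41·1 = 0.461304.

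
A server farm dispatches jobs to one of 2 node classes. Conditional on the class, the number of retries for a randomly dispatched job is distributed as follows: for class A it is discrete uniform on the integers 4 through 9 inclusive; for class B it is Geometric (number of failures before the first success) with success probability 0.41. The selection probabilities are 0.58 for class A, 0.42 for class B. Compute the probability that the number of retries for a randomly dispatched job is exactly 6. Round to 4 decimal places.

0.1039

Conditional on each class, P(X = 6): A: 0.166667; B: 0.017294.
By total probability, P(X = 6) = 0.58·0.166667 + 0.42·0.017294 = 0.10393.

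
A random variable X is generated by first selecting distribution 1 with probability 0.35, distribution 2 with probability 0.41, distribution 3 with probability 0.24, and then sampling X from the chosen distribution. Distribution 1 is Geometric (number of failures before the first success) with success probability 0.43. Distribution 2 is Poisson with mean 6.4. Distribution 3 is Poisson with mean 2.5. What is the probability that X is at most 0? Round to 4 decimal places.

0.1709

Conditional on each component, P(X ≤ 0): 1: 0.43; 2: 0.00166156; 3: 0.082085.
By total probability, P(X ≤ 0) = 0.35·0.43 + 0.41·0.00166156 + 0.24·0.082085 = 0.170882.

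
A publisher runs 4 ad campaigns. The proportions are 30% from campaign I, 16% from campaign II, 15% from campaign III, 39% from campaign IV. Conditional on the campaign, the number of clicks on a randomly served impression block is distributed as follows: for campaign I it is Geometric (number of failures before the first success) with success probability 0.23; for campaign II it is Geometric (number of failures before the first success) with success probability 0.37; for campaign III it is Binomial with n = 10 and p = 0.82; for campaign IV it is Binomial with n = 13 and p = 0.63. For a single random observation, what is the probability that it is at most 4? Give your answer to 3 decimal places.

Conditional on each campaign, P(X ≤ 4): I: 0.729322; II: 0.900756; III: 0.00366939; IV: 0.018684.
By total probability, P(X ≤ 4) = 0.3·0.729322 + 0.16·0.900756 + 0.15·0.00366939 + 0.39·0.018684 = 0.370755.

0.371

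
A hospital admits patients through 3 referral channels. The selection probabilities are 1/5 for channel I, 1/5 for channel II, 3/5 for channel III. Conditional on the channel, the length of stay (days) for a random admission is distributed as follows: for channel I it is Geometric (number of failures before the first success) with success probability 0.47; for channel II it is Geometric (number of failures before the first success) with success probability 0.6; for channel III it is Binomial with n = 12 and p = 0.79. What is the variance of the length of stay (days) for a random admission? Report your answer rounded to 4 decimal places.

19.5974

Per component, I: μ=1.12766, E[X²]=3.67089; II: μ=0.666667, E[X²]=1.55556; III: μ=9.48, E[X²]=91.8612.
E[X] = 0.2·1.12766 + 0.2·0.666667 + 0.6·9.48 = 6.04687.
E[X²] = 0.2·3.67089 + 0.2·1.55556 + 0.6·91.8612 = 56.162.
Var(X) = E[X²] − (E[X])² = 56.162 − 36.5646 = 19.5974.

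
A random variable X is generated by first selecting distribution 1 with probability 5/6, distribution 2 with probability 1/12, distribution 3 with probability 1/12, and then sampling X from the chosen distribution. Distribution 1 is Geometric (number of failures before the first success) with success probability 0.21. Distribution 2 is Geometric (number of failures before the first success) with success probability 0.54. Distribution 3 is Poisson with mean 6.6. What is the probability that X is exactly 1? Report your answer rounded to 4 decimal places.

0.1597

Conditional on each component, P(X = 1): 1: 0.1659; 2: 0.2484; 3: 0.00897843.
By total probability, P(X = 1) = 0.833333·0.1659 + 0.0833333·0.2484 + 0.0833333·0.00897843 = 0.159698.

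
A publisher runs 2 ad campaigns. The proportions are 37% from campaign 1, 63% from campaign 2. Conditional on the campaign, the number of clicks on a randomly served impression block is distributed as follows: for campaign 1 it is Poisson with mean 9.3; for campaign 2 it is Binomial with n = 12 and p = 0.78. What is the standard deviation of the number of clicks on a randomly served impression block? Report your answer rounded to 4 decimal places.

2.1770

Per component, 1: μ=9.3, E[X²]=95.79; 2: μ=9.36, E[X²]=89.6688.
E[X] = 0.37·9.3 + 0.63·9.36 = 9.3378.
E[X²] = 0.37·95.79 + 0.63·89.6688 = 91.9336.
Var(X) = E[X²] − (E[X])² = 91.9336 − 87.1945 = 4.73914.
SD(X) = √4.73914 = 2.17696.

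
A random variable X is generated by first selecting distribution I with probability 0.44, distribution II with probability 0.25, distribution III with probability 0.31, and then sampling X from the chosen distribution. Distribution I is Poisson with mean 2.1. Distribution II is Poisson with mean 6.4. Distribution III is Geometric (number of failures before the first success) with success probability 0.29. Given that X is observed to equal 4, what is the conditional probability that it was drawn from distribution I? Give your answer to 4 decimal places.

Likelihoods P(X=4 | ·): I: 0.099231; II: 0.116151; III: 0.0736939.
Posterior ∝ prior × likelihood. Numerator for I: 0.44·0.099231 = 0.0436617.
Normalizing constant: 0.44·0.099231 + 0.25·0.116151 + 0.31·0.0736939 = 0.0955446.
P(I | observation) = 0.0436617 / 0.0955446 = 0.456977.

0.4570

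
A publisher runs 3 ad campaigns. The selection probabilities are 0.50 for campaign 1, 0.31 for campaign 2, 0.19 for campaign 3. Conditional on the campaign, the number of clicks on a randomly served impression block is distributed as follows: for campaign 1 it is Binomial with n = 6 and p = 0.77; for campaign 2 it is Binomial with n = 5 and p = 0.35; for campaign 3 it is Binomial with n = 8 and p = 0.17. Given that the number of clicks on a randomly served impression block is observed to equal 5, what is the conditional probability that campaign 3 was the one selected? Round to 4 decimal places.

0.0046

Likelihoods P(X=5 | ·): 1: 0.373536; 2: 0.00525219; 3: 0.00454639.
Posterior ∝ prior × likelihood. Numerator for 3: 0.19·0.00454639 = 0.000863815.
Normalizing constant: 0.5·0.373536 + 0.31·0.00525219 + 0.19·0.00454639 = 0.18926.
P(3 | observation) = 0.000863815 / 0.18926 = 0.00456417.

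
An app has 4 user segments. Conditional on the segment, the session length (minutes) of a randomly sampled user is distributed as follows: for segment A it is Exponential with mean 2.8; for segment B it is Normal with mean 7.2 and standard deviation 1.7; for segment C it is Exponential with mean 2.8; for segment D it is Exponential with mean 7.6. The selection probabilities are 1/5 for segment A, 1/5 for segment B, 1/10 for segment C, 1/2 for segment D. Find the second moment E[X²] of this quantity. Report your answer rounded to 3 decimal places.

For each component E[X²] = Var + (mean)², giving A: 15.68; B: 54.73; C: 15.68; D: 115.52.
Overall E[X²] = 0.2·15.68 + 0.2·54.73 + 0.1·15.68 + 0.5·115.52 = 73.41.

73.410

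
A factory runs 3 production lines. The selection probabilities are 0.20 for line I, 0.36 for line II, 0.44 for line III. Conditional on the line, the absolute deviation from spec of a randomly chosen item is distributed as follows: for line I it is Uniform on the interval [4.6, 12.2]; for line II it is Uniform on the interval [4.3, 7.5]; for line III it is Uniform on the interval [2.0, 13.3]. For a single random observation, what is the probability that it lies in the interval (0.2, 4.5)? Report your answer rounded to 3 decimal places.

Conditional on each line, P(0.2 < X < 4.5): I: 0; II: 0.0625; III: 0.221239.
By total probability, P(0.2 < X < 4.5) = 0.2·0 + 0.36·0.0625 + 0.44·0.221239 = 0.119845.

0.120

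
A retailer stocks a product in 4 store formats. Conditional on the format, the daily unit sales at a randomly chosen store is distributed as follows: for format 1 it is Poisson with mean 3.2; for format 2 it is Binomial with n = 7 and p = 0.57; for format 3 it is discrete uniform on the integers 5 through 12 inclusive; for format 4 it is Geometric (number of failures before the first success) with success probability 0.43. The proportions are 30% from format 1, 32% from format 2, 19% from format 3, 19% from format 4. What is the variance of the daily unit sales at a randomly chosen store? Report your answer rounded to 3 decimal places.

Per component, 1: μ=3.2, E[X²]=13.44; 2: μ=3.99, E[X²]=17.6358; 3: μ=8.5, E[X²]=77.5; 4: μ=1.32558, E[X²]=4.83991.
E[X] = 0.3·3.2 + 0.32·3.99 + 0.19·8.5 + 0.19·1.32558 = 4.10366.
E[X²] = 0.3·13.44 + 0.32·17.6358 + 0.19·77.5 + 0.19·4.83991 = 25.32.
Var(X) = E[X²] − (E[X])² = 25.32 − 16.84 = 8.48001.

8.480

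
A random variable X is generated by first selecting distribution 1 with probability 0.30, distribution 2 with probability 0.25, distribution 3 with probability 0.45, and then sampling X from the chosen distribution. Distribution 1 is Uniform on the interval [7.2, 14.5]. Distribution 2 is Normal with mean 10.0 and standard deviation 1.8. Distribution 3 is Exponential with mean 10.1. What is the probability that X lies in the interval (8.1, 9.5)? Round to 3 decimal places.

0.145

Conditional on each component, P(8.1 < X < 9.5): 1: 0.191781; 2: 0.245006; 3: 0.0580442.
By total probability, P(8.1 < X < 9.5) = 0.3·0.191781 + 0.25·0.245006 + 0.45·0.0580442 = 0.144906.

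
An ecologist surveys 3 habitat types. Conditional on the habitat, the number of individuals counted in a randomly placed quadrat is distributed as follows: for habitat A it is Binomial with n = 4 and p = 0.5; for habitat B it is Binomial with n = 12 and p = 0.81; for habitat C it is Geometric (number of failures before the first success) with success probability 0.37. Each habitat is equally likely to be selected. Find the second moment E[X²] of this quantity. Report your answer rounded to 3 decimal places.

For each component E[X²] = Var + (mean)², giving A: 5; B: 96.3252; C: 7.5011.
Overall E[X²] = 0.333333·5 + 0.333333·96.3252 + 0.333333·7.5011 = 36.2754.

36.275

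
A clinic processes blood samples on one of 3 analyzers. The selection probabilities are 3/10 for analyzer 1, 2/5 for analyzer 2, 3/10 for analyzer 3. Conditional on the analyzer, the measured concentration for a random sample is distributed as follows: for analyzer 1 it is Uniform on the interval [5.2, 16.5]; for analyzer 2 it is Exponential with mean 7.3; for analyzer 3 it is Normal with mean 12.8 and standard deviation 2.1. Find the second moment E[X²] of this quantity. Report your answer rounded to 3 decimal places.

131.616

For each component E[X²] = Var + (mean)², giving 1: 128.363; 2: 106.58; 3: 168.25.
Overall E[X²] = 0.3·128.363 + 0.4·106.58 + 0.3·168.25 = 131.616.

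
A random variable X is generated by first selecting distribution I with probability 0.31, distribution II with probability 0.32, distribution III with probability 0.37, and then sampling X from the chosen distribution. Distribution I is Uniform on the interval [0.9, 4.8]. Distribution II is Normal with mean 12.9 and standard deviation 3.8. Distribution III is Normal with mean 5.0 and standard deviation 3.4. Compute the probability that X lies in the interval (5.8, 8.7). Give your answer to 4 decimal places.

Conditional on each component, P(5.8 < X < 8.7): I: 0; II: 0.103671; III: 0.268745.
By total probability, P(5.8 < X < 8.7) = 0.31·0 + 0.32·0.103671 + 0.37·0.268745 = 0.13261.

0.1326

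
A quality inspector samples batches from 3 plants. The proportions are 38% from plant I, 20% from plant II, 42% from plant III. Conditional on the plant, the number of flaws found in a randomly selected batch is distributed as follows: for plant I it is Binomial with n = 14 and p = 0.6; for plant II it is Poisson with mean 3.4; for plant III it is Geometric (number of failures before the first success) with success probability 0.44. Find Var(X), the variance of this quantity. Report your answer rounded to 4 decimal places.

13.5592

Per component, I: μ=8.4, E[X²]=73.92; II: μ=3.4, E[X²]=14.96; III: μ=1.27273, E[X²]=4.5124.
E[X] = 0.38·8.4 + 0.2·3.4 + 0.42·1.27273 = 4.40655.
E[X²] = 0.38·73.92 + 0.2·14.96 + 0.42·4.5124 = 32.9768.
Var(X) = E[X²] − (E[X])² = 32.9768 − 19.4176 = 13.5592.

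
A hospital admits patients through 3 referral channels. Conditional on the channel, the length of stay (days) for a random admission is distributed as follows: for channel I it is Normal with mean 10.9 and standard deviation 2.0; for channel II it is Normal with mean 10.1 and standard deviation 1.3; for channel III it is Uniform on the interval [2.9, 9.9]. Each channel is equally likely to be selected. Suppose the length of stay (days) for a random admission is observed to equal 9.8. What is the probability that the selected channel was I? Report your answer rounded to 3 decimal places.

Likelihoods f(9.8 | ·): I: 0.171472; II: 0.298815; III: 0.142857.
Posterior ∝ prior × likelihood. Numerator for I: 0.333333·0.171472 = 0.0571573.
Normalizing constant: 0.333333·0.171472 + 0.333333·0.298815 + 0.333333·0.142857 = 0.204381.
P(I | observation) = 0.0571573 / 0.204381 = 0.27966.

0.280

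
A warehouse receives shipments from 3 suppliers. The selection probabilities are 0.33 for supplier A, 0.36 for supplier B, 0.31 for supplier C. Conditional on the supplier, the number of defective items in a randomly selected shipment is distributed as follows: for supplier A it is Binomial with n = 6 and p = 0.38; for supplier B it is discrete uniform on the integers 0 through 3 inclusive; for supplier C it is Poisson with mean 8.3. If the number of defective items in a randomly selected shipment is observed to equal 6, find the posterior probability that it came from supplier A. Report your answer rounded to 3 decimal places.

Likelihoods P(X=6 | ·): A: 0.00301094; B: 0; C: 0.112847.
Posterior ∝ prior × likelihood. Numerator for A: 0.33·0.00301094 = 0.000993609.
Normalizing constant: 0.33·0.00301094 + 0.36·0 + 0.31·0.112847 = 0.0359763.
P(A | observation) = 0.000993609 / 0.0359763 = 0.0276184.

0.028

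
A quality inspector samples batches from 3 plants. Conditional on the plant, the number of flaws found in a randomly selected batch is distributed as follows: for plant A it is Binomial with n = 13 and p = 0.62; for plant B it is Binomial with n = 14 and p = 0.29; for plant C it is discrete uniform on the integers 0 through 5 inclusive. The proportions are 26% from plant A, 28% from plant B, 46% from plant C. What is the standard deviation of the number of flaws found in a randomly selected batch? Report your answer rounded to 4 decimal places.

2.8497

Per component, A: μ=8.06, E[X²]=68.0264; B: μ=4.06, E[X²]=19.3662; C: μ=2.5, E[X²]=9.16667.
E[X] = 0.26·8.06 + 0.28·4.06 + 0.46·2.5 = 4.3824.
E[X²] = 0.26·68.0264 + 0.28·19.3662 + 0.46·9.16667 = 27.3261.
Var(X) = E[X²] − (E[X])² = 27.3261 − 19.2054 = 8.12064.
SD(X) = √8.12064 = 2.84967.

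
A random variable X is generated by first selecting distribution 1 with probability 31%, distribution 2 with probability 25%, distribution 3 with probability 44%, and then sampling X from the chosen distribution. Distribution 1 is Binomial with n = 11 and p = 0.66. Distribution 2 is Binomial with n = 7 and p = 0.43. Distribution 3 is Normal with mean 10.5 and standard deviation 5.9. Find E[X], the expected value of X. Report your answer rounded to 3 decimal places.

7.623

Component means — 1: 7.26; 2: 3.01; 3: 10.5.
E[X] = 0.31·7.26 + 0.25·3.01 + 0.44·10.5 = 7.6231.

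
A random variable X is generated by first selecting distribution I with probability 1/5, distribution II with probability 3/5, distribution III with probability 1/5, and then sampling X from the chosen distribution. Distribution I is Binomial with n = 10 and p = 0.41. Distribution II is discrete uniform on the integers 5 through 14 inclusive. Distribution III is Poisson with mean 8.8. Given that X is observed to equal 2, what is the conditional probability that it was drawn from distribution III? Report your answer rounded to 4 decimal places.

0.0499

Likelihoods P(X=2 | ·): I: 0.11107; II: 0; III: 0.00583638.
Posterior ∝ prior × likelihood. Numerator for III: 0.2·0.00583638 = 0.00116728.
Normalizing constant: 0.2·0.11107 + 0.6·0 + 0.2·0.00583638 = 0.0233813.
P(III | observation) = 0.00116728 / 0.0233813 = 0.0499236.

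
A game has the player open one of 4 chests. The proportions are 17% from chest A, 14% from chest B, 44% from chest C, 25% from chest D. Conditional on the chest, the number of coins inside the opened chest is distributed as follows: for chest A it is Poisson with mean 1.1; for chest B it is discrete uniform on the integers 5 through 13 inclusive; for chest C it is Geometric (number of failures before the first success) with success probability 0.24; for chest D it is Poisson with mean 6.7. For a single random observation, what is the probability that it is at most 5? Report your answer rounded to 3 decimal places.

Conditional on each chest, P(X ≤ 5): A: 0.999032; B: 0.111111; C: 0.8073; D: 0.340649.
By total probability, P(X ≤ 5) = 0.17·0.999032 + 0.14·0.111111 + 0.44·0.8073 + 0.25·0.340649 = 0.625765.

0.626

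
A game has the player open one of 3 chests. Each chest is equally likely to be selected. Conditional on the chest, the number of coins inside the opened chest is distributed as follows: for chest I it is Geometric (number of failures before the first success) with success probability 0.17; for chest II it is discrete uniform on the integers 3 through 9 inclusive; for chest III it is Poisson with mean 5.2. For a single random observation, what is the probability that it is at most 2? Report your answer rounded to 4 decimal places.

Conditional on each chest, P(X ≤ 2): I: 0.428213; II: 0; III: 0.108787.
By total probability, P(X ≤ 2) = 0.333333·0.428213 + 0.333333·0 + 0.333333·0.108787 = 0.179.

0.1790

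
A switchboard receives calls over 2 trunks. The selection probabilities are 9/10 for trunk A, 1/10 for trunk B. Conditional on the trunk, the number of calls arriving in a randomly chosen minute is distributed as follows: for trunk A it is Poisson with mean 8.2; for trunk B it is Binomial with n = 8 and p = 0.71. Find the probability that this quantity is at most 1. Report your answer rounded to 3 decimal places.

0.002

Conditional on each trunk, P(X ≤ 1): A: 0.00252681; B: 0.00102982.
By total probability, P(X ≤ 1) = 0.9·0.00252681 + 0.1·0.00102982 = 0.00237711.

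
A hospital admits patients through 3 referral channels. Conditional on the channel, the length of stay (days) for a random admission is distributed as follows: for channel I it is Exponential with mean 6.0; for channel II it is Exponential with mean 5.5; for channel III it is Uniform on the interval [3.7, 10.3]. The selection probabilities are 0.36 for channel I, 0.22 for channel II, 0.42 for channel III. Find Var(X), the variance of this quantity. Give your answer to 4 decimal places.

21.5185

Per component, I: μ=6, E[X²]=72; II: μ=5.5, E[X²]=60.5; III: μ=7, E[X²]=52.63.
E[X] = 0.36·6 + 0.22·5.5 + 0.42·7 = 6.31.
E[X²] = 0.36·72 + 0.22·60.5 + 0.42·52.63 = 61.3346.
Var(X) = E[X²] − (E[X])² = 61.3346 − 39.8161 = 21.5185.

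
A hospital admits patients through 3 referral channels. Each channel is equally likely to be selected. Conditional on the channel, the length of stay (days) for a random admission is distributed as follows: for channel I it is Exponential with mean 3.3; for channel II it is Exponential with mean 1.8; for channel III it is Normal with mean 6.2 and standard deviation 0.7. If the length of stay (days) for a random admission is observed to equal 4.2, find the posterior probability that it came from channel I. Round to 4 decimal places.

Likelihoods f(4.2 | ·): I: 0.0848687; II: 0.0538733; III: 0.00962014.
Posterior ∝ prior × likelihood. Numerator for I: 0.333333·0.0848687 = 0.0282896.
Normalizing constant: 0.333333·0.0848687 + 0.333333·0.0538733 + 0.333333·0.00962014 = 0.0494541.
P(I | observation) = 0.0282896 / 0.0494541 = 0.572037.

0.5720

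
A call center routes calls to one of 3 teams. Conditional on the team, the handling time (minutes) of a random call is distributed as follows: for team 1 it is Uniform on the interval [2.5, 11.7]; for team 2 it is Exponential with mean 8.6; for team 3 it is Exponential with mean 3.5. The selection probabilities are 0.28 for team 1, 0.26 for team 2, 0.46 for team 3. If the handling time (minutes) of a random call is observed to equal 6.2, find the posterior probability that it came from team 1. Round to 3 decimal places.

Likelihoods f(6.2 | ·): 1: 0.108696; 2: 0.0565465; 3: 0.0485971.
Posterior ∝ prior × likelihood. Numerator for 1: 0.28·0.108696 = 0.0304348.
Normalizing constant: 0.28·0.108696 + 0.26·0.0565465 + 0.46·0.0485971 = 0.0674915.
P(1 | observation) = 0.0304348 / 0.0674915 = 0.450942.

0.451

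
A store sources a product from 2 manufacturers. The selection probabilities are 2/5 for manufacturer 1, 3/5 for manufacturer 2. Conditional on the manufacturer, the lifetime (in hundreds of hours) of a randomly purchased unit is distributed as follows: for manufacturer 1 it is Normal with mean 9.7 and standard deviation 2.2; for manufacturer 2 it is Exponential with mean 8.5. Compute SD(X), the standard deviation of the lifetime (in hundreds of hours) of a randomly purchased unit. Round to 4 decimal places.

6.7551

Per component, 1: μ=9.7, E[X²]=98.93; 2: μ=8.5, E[X²]=144.5.
E[X] = 0.4·9.7 + 0.6·8.5 = 8.98.
E[X²] = 0.4·98.93 + 0.6·144.5 = 126.272.
Var(X) = E[X²] − (E[X])² = 126.272 − 80.6404 = 45.6316.
SD(X) = √45.6316 = 6.75512.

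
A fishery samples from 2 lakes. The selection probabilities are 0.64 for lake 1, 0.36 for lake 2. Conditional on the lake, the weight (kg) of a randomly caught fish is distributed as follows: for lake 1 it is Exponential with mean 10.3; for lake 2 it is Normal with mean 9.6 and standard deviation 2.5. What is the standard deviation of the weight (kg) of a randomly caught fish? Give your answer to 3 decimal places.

Per component, 1: μ=10.3, E[X²]=212.18; 2: μ=9.6, E[X²]=98.41.
E[X] = 0.64·10.3 + 0.36·9.6 = 10.048.
E[X²] = 0.64·212.18 + 0.36·98.41 = 171.223.
Var(X) = E[X²] − (E[X])² = 171.223 − 100.962 = 70.2605.
SD(X) = √70.2605 = 8.38215.

8.382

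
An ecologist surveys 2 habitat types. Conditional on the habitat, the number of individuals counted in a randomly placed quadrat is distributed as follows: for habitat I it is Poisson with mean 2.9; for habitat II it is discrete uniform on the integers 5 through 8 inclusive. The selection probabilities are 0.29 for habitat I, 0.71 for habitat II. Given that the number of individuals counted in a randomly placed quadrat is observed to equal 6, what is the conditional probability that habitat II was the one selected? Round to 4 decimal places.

Likelihoods P(X=6 | ·): I: 0.0454571; II: 0.25.
Posterior ∝ prior × likelihood. Numerator for II: 0.71·0.25 = 0.1775.
Normalizing constant: 0.29·0.0454571 + 0.71·0.25 = 0.190683.
P(II | observation) = 0.1775 / 0.190683 = 0.930867.

0.9309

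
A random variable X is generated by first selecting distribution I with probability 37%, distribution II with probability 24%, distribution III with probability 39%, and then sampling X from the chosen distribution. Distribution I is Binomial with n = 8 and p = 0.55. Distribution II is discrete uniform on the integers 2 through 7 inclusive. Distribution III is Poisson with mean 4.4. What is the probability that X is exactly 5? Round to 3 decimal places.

Conditional on each component, P(X = 5): I: 0.256826; II: 0.166667; III: 0.168728.
By total probability, P(X = 5) = 0.37·0.256826 + 0.24·0.166667 + 0.39·0.168728 = 0.200829.

0.201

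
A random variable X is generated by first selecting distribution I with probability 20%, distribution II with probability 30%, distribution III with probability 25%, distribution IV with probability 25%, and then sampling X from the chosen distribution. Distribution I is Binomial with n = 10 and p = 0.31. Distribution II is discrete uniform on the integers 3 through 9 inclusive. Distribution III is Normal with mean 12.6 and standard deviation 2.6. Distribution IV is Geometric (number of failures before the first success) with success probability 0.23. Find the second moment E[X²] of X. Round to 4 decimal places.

62.1707

For each component E[X²] = Var + (mean)², giving I: 11.749; II: 40; III: 165.52; IV: 25.7637.
Overall E[X²] = 0.2·11.749 + 0.3·40 + 0.25·165.52 + 0.25·25.7637 = 62.1707.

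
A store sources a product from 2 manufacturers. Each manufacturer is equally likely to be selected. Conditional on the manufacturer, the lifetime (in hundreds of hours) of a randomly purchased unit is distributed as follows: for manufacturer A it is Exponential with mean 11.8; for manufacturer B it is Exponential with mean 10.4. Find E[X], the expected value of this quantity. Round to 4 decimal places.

11.1000

Component means — A: 11.8; B: 10.4.
E[X] = 0.5·11.8 + 0.5·10.4 = 11.1.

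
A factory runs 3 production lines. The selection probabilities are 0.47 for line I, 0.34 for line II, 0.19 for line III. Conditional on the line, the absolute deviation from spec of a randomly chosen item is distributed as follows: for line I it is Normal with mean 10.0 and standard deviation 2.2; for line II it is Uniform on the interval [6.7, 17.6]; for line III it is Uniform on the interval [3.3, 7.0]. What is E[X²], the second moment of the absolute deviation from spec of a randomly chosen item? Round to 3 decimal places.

108.089

For each component E[X²] = Var + (mean)², giving I: 104.84; II: 157.523; III: 27.6633.
Overall E[X²] = 0.47·104.84 + 0.34·157.523 + 0.19·27.6633 = 108.089.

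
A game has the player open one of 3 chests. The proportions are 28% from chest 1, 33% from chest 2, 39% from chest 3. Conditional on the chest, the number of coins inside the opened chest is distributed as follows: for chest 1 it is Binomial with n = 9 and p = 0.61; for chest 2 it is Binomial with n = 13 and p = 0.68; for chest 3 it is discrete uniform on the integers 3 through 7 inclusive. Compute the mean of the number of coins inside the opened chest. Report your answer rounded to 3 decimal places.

Component means — 1: 5.49; 2: 8.84; 3: 5.
E[X] = 0.28·5.49 + 0.33·8.84 + 0.39·5 = 6.4044.

6.404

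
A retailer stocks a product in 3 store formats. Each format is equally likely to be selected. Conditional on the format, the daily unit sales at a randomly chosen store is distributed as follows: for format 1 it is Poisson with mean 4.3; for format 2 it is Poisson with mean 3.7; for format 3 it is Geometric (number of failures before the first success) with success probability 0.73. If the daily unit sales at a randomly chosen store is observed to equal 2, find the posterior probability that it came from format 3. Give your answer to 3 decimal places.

0.153

Likelihoods P(X=2 | ·): 1: 0.125441; 2: 0.169233; 3: 0.053217.
Posterior ∝ prior × likelihood. Numerator for 3: 0.333333·0.053217 = 0.017739.
Normalizing constant: 0.333333·0.125441 + 0.333333·0.169233 + 0.333333·0.053217 = 0.115964.
P(3 | observation) = 0.017739 / 0.115964 = 0.15297.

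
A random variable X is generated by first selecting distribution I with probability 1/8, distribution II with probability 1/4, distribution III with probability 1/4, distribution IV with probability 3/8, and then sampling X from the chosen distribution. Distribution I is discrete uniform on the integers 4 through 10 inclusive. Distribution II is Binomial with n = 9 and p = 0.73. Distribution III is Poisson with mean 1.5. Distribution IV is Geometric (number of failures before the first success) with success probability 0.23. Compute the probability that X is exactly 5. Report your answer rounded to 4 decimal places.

Conditional on each component, P(X = 5): I: 0.142857; II: 0.138816; III: 0.01412; IV: 0.062256.
By total probability, P(X = 5) = 0.125·0.142857 + 0.25·0.138816 + 0.25·0.01412 + 0.375·0.062256 = 0.0794372.

0.0794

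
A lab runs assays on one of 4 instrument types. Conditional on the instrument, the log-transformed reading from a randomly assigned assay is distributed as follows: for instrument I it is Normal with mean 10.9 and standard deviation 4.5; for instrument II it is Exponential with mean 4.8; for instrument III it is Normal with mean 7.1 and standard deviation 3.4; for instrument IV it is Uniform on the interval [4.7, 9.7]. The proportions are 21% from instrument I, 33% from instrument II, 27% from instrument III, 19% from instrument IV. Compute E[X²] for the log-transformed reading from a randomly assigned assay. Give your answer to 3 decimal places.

For each component E[X²] = Var + (mean)², giving I: 139.06; II: 46.08; III: 61.97; IV: 53.9233.
Overall E[X²] = 0.21·139.06 + 0.33·46.08 + 0.27·61.97 + 0.19·53.9233 = 71.3863.

71.386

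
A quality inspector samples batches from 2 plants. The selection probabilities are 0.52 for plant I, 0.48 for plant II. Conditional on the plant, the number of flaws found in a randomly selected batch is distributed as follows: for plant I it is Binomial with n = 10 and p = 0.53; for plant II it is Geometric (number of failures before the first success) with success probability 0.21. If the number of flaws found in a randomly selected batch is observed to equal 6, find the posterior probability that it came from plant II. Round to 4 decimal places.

Likelihoods P(X=6 | ·): I: 0.227126; II: 0.0510484.
Posterior ∝ prior × likelihood. Numerator for II: 0.48·0.0510484 = 0.0245032.
Normalizing constant: 0.52·0.227126 + 0.48·0.0510484 = 0.142608.
P(II | observation) = 0.0245032 / 0.142608 = 0.171822.

0.1718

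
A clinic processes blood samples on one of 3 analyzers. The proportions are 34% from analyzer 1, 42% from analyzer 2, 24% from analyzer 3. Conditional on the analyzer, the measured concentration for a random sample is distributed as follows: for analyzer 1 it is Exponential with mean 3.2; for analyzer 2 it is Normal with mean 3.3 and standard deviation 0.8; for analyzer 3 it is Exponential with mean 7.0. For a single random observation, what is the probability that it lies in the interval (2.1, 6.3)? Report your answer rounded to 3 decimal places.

Conditional on each analyzer, P(2.1 < X < 6.3): 1: 0.379162; 2: 0.933104; 3: 0.334249.
By total probability, P(2.1 < X < 6.3) = 0.34·0.379162 + 0.42·0.933104 + 0.24·0.334249 = 0.601039.

0.601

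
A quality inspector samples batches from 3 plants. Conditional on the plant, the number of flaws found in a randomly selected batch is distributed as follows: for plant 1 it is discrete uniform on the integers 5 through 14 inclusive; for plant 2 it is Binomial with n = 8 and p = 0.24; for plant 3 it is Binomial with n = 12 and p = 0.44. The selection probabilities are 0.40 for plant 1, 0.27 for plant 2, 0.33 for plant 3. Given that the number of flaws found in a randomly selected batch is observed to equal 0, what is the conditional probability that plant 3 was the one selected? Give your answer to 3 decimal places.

Likelihoods P(X=0 | ·): 1: 0; 2: 0.111303; 3: 0.000951166.
Posterior ∝ prior × likelihood. Numerator for 3: 0.33·0.000951166 = 0.000313885.
Normalizing constant: 0.4·0 + 0.27·0.111303 + 0.33·0.000951166 = 0.0303658.
P(3 | observation) = 0.000313885 / 0.0303658 = 0.0103368.

0.010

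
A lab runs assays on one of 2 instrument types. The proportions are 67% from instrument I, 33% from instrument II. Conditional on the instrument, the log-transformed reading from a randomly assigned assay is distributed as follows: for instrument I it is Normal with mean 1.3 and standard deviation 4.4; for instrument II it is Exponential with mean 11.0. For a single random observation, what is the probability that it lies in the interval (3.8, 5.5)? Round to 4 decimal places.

0.1105

Conditional on each instrument, P(3.8 < X < 5.5): I: 0.115052; II: 0.101368.
By total probability, P(3.8 < X < 5.5) = 0.67·0.115052 + 0.33·0.101368 = 0.110536.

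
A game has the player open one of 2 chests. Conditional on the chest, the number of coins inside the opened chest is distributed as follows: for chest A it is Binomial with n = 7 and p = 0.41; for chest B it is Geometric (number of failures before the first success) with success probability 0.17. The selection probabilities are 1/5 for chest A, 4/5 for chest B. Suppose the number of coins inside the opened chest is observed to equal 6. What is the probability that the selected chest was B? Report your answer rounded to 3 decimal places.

Likelihoods P(X=6 | ·): A: 0.0196179; B: 0.0555799.
Posterior ∝ prior × likelihood. Numerator for B: 0.8·0.0555799 = 0.0444639.
Normalizing constant: 0.2·0.0196179 + 0.8·0.0555799 = 0.0483875.
P(B | observation) = 0.0444639 / 0.0483875 = 0.918913.

0.919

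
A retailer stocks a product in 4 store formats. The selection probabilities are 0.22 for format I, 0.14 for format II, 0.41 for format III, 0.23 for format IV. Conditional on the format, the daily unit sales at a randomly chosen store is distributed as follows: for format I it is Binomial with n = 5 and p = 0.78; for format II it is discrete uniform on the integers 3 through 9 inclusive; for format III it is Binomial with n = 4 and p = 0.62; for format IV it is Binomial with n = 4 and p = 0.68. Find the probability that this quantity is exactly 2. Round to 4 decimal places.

Conditional on each format, P(X = 2): I: 0.0647824; II: 0; III: 0.333044; IV: 0.284099.
By total probability, P(X = 2) = 0.22·0.0647824 + 0.14·0 + 0.41·0.333044 + 0.23·0.284099 = 0.216143.

0.2161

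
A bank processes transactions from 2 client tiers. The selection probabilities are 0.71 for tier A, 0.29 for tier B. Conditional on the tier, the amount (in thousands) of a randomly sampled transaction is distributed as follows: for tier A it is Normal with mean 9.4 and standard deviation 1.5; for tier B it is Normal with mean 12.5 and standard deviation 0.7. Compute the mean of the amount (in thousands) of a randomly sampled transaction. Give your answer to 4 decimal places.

Component means — A: 9.4; B: 12.5.
E[X] = 0.71·9.4 + 0.29·12.5 = 10.299.

10.2990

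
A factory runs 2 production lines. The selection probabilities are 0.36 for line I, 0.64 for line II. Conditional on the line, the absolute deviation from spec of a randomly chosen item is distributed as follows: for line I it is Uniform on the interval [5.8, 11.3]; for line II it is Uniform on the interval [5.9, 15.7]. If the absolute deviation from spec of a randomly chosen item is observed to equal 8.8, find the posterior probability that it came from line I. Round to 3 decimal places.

0.501

Likelihoods f(8.8 | ·): I: 0.181818; II: 0.102041.
Posterior ∝ prior × likelihood. Numerator for I: 0.36·0.181818 = 0.0654545.
Normalizing constant: 0.36·0.181818 + 0.64·0.102041 = 0.130761.
P(I | observation) = 0.0654545 / 0.130761 = 0.500568.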